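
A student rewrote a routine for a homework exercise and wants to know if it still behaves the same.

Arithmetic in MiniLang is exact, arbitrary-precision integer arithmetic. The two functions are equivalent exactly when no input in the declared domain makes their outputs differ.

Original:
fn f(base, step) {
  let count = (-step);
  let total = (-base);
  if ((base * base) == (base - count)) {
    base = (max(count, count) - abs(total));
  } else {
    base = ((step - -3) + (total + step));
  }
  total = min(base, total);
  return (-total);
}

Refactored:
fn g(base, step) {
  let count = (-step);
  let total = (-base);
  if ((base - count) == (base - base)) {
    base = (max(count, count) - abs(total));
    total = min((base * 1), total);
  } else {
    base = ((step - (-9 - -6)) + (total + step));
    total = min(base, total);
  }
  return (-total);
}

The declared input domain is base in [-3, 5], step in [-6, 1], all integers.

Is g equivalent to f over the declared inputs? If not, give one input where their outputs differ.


The rewrite breaks on base=-1, step=1, where the results are -1 and 2.
f: count becomes -1; next total becomes 1; next ((base * base) == (base - count)) evaluates to false; next base becomes 6; next total becomes 1; next final value -1
g: count becomes -1; next total becomes 1; next ((base - count) == (base - base)) evaluates to true; next base becomes -2; next total becomes -2; next final value 2
verdict: not equivalent; witness: base=-1, step=1


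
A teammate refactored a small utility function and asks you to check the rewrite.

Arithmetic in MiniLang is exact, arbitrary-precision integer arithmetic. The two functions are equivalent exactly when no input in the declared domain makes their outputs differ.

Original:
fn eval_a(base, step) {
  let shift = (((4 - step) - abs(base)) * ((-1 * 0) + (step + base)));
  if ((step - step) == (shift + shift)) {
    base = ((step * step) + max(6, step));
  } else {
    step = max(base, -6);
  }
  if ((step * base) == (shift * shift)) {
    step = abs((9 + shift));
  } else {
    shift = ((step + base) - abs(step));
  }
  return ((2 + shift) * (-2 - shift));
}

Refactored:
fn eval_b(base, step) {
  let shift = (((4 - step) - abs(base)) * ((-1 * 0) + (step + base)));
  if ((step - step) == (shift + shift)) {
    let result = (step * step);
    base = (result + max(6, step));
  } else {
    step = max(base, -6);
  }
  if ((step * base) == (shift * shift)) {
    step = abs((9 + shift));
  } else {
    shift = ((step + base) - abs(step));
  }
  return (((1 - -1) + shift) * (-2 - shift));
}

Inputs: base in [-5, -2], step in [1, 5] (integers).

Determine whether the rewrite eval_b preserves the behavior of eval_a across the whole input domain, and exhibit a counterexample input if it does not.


Side by side, the visible changes include: local variable names differ; and constant usage differs; and statement counts differ; and arithmetic usage differs.
Tracing base=-5, step=4: eval_a: shift=5, then ((step - step) == (shift + shift)) is false, then step=-5, then ((step * base) == (shift * shift)) is true, then step=14, then returns -49 | eval_b: shift=5, then ((step - step) == (shift + shift)) is false, then step=-5, then ((step * base) == (shift * shift)) is true, then step=14, then returns -49 — matching result -49.
Across all 20 domain points the two functions coincide.
verdict: equivalent


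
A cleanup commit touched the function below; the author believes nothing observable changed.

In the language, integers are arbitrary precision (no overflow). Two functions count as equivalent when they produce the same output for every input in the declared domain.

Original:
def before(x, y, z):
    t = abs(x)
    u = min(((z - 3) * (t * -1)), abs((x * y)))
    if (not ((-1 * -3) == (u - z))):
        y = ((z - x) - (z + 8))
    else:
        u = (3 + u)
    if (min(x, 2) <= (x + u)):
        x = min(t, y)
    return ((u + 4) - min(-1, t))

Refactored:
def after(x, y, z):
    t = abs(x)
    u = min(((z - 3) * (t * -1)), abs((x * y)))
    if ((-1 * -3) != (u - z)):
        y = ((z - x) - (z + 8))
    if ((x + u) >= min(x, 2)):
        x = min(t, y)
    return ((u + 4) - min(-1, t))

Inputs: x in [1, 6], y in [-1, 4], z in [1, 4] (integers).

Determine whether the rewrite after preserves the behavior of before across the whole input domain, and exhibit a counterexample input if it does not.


Take x=2, y=2, z=1.
before: t becomes 2; next u becomes 4; next (not ((-1 * -3) == (u - z))) evaluates to false; next u becomes 7; next (min(x, 2) <= (x + u)) evaluates to true; next x becomes 2; next final value 12
after: t becomes 2; next u becomes 4; next ((-1 * -3) != (u - z)) evaluates to false; next ((x + u) >= min(x, 2)) evaluates to true; next x becomes 2; next final value 9
12 != 9, so the rewrite changes behavior.
verdict: not equivalent; witness: x=2, y=2, z=1


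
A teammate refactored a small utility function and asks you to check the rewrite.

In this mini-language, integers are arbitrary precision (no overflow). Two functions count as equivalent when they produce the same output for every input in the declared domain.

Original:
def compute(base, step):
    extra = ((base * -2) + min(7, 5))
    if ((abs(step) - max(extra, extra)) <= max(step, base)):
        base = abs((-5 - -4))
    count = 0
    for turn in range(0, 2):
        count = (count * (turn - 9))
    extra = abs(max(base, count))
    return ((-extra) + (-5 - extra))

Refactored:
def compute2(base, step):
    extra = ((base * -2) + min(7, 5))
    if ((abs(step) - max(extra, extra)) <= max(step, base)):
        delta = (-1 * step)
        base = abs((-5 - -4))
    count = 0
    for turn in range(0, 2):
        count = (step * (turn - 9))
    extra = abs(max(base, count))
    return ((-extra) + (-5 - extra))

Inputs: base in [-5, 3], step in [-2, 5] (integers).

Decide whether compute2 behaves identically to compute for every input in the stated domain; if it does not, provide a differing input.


At base=-5, step=-2: compute gives -7, compute2 gives -37.
verdict: not equivalent; witness: base=-5, step=-2


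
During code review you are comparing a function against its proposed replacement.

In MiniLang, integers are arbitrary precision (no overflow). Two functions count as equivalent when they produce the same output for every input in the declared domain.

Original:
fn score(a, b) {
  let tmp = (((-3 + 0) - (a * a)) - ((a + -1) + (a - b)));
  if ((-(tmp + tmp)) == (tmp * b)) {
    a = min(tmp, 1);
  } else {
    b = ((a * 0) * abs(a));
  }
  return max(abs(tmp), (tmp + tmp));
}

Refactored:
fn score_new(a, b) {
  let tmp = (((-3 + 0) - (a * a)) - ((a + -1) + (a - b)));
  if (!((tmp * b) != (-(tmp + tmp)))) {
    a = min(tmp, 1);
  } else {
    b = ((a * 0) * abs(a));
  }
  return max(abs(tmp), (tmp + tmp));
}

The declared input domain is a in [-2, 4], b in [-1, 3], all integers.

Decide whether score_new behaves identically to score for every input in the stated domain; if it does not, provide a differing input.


Changes here: comparison usage differs, and boolean connective usage differs; the full 35-point sweep finds no disagreement.
verdict: equivalent


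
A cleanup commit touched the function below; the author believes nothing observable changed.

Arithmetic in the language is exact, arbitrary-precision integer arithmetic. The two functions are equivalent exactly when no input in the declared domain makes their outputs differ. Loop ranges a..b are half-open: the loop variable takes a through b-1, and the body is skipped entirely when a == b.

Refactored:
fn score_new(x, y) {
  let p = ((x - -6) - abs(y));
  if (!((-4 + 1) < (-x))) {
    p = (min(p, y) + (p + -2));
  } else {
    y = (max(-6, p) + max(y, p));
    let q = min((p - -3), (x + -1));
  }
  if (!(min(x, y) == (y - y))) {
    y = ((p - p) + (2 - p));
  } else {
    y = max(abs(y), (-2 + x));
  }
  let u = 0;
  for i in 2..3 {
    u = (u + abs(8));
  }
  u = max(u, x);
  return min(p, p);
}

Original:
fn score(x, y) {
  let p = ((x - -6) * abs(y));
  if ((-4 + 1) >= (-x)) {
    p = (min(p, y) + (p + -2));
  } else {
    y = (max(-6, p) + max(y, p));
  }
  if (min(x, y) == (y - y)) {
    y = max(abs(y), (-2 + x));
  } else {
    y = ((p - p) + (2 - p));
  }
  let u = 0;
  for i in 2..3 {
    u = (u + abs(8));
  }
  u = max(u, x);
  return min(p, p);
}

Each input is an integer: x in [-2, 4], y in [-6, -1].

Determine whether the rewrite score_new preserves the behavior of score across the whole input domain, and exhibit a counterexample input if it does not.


These are not equivalent — on x=-2, y=-6 the outputs split (24 vs -2).
score: p := 24 | ((-4 + 1) >= (-x)): false | y := 48 | (min(x, y) == (y - y)): false | y := -22 | u := 0 | iter i=2: | u := 8 | u := 8 | result 24
score_new: p := -2 | (!((-4 + 1) < (-x))): false | y := -4 | q := -3 | (!(min(x, y) == (y - y))): true | y := 4 | u := 0 | iter i=2: | u := 8 | u := 8 | result -2
verdict: not equivalent; witness: x=-2, y=-6


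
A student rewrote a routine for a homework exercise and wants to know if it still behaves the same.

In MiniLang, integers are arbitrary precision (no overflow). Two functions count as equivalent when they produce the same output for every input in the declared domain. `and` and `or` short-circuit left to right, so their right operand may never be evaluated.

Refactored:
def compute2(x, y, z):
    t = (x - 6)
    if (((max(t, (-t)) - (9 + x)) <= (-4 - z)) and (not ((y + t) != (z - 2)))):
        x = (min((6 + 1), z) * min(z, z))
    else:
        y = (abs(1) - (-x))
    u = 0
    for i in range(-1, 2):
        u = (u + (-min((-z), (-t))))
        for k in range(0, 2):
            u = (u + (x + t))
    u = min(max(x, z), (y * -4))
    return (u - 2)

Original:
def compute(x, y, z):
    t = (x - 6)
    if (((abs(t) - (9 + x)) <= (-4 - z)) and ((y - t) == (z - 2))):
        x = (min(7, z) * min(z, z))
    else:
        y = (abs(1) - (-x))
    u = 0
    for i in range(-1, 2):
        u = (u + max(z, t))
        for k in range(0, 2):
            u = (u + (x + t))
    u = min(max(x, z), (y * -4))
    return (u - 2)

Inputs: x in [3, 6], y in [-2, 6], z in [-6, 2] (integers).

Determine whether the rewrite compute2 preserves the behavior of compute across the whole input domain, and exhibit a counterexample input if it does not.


Not equivalent: x=3, y=-2, z=-3 separates them (-18 vs 6).
compute: t=-3, then (((abs(t) - (9 + x)) <= (-4 - z)) and ((y - t) == (z - 2))) is false, then y=4, then u=0, then (i=-1), then u=-3, then (k=0), then u=-3, then (k=1), then u=-3, then (i=0), then u=-6, then (k=0), then u=-6, then (k=1), then u=-6, then (i=1), then u=-9, then (k=0), then u=-9, then (k=1), then u=-9, then u=-16, then returns -18
compute2: t=-3, then (((max(t, (-t)) - (9 + x)) <= (-4 - z)) and (not ((y + t) != (z - 2)))) is true, then x=9, then u=0, then (i=-1), then u=-3, then (k=0), then u=3, then (k=1), then u=9, then (i=0), then u=6, then (k=0), then u=12, then (k=1), then u=18, then (i=1), then u=15, then (k=0), then u=21, then (k=1), then u=27, then u=8, then returns 6
verdict: not equivalent; witness: x=3, y=-2, z=-3


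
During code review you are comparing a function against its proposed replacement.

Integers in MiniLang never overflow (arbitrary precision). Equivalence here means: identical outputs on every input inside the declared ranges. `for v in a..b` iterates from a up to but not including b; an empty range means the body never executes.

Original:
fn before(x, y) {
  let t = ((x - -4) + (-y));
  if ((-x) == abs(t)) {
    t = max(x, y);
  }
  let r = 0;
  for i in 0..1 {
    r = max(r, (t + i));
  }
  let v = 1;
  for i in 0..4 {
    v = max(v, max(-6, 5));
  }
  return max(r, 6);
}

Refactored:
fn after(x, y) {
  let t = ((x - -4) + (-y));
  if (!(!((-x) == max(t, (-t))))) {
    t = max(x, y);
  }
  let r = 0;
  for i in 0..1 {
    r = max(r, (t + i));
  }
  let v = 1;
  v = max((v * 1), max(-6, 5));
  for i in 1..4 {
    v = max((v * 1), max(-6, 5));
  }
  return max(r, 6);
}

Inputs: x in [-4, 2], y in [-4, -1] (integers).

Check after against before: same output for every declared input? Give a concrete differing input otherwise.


Side by side, the visible changes include: constant usage differs, boolean connective usage differs, arithmetic usage differs, loop structure differs, statement counts differ, min/max/abs usage differs.
Tracing x=1, y=-1: before: t becomes 6; next ((-x) == abs(t)) evaluates to false; next r becomes 0; next at i=0:; next r becomes 6; next v becomes 1; next at i=0:; next v becomes 5; next at i=1:; next v becomes 5; next at i=2:; next v becomes 5; next at i=3:; next v becomes 5; next final value 6 | after: t becomes 6; next (!(!((-x) == max(t, (-t))))) evaluates to false; next r becomes 0; next at i=0:; next r becomes 6; next v becomes 1; next v becomes 5; next at i=1:; next v becomes 5; next at i=2:; next v becomes 5; next at i=3:; next v becomes 5; next final value 6 — matching result 6.
Every one of the 28 inputs gives matching results.
verdict: equivalent


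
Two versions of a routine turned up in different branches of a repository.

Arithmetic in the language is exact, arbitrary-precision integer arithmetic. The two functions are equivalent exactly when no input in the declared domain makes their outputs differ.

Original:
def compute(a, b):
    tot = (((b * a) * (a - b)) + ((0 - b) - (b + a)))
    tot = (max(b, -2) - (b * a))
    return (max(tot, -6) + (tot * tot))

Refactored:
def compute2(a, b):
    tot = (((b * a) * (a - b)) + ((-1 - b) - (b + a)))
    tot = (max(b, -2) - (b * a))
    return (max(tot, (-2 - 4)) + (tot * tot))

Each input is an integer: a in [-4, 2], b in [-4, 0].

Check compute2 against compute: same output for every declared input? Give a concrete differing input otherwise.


The one real change (`0` became `-1`) has no effect anywhere in the declared ranges.
As a probe, take a=-3, b=-2: compute runs tot = 1; tot = -8; return 58; compute2 runs tot = 0; tot = -8; return 58; both end at 58.
Every one of the 35 inputs gives matching results.
verdict: equivalent


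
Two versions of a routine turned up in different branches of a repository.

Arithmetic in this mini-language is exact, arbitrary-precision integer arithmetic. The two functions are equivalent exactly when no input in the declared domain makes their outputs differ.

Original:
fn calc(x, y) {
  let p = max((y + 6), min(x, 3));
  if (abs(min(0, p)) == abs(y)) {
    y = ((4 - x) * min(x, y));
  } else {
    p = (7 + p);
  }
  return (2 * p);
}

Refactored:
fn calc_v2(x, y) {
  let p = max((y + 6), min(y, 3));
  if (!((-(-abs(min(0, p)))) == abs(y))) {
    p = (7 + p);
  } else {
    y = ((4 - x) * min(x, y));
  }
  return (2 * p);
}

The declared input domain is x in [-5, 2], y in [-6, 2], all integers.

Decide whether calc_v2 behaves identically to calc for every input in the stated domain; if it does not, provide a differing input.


At x=1, y=-6: calc gives 16, calc_v2 gives 14.
verdict: not equivalent; witness: x=1, y=-6


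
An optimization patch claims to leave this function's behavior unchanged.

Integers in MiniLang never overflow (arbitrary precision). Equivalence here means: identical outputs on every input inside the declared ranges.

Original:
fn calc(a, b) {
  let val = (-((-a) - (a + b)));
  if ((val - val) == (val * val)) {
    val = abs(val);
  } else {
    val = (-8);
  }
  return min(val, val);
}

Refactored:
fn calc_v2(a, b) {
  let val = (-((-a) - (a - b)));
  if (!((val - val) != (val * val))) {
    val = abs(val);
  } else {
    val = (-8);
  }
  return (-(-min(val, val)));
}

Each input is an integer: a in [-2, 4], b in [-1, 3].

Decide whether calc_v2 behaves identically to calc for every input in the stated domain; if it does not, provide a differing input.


There is a counterexample at a=-1, b=2: 0 on one side, -8 on the other.
calc: val becomes 0; next ((val - val) == (val * val)) evaluates to true; next val becomes 0; next final value 0
calc_v2: val becomes -4; next (!((val - val) != (val * val))) evaluates to false; next val becomes -8; next final value -8
verdict: not equivalent; witness: a=-1, b=2


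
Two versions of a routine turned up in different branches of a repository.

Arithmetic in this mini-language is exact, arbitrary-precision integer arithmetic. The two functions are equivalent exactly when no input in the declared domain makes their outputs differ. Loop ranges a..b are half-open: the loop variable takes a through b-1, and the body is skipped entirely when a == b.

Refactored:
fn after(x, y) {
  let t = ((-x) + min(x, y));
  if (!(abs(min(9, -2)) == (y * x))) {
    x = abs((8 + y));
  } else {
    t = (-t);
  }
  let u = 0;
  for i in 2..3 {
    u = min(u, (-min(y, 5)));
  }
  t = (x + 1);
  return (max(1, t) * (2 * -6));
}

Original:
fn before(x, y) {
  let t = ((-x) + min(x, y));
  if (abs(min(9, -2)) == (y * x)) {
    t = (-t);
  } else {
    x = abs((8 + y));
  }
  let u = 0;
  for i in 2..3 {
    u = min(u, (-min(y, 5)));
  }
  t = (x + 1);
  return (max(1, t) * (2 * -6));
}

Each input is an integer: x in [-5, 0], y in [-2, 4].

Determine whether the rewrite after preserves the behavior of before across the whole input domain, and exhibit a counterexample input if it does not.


Although boolean connective usage differs, 42/42 inputs agree.
verdict: equivalent


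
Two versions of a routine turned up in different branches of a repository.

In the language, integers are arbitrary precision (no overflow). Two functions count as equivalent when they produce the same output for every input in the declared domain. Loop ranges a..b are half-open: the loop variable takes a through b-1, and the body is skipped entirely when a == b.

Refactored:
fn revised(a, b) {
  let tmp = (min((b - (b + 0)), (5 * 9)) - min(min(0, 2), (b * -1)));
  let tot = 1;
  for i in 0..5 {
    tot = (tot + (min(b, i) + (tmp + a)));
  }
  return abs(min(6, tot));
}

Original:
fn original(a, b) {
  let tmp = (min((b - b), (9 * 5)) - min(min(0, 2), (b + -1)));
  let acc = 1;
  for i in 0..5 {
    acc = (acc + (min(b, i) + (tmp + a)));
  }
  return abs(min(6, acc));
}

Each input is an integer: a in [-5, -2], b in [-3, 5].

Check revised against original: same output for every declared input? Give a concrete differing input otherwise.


There is a counterexample at a=-5, b=-3: 19 on one side, 39 on the other.
original: tmp becomes 4; next acc becomes 1; next at i=0:; next acc becomes -3; next at i=1:; next acc becomes -7; next at i=2:; next acc becomes -11; next at i=3:; next acc becomes -15; next at i=4:; next acc becomes -19; next final value 19
revised: tmp becomes 0; next tot becomes 1; next at i=0:; next tot becomes -7; next at i=1:; next tot becomes -15; next at i=2:; next tot becomes -23; next at i=3:; next tot becomes -31; next at i=4:; next tot becomes -39; next final value 39
verdict: not equivalent; witness: a=-5, b=-3


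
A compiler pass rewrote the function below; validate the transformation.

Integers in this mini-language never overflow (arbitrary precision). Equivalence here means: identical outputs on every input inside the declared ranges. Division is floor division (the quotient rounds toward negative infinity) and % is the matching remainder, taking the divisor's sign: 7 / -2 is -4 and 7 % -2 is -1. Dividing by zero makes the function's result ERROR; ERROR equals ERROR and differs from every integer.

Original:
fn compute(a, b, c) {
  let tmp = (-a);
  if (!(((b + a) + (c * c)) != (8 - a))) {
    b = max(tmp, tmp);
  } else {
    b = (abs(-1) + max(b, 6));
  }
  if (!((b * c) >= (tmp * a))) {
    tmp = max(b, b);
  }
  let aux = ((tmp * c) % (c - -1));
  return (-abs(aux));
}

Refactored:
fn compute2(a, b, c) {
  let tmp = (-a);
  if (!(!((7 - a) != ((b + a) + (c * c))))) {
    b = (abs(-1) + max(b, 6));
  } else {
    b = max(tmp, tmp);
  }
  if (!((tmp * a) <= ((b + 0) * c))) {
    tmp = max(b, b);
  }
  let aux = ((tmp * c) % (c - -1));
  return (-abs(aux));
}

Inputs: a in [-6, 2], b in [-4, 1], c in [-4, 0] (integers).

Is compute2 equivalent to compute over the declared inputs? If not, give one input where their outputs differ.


Consider the input a=-5, b=1, c=-4.
compute: tmp becomes 5; next (!(((b + a) + (c * c)) != (8 - a))) evaluates to false; next b becomes 7; next (!((b * c) >= (tmp * a))) evaluates to true; next tmp becomes 7; next aux becomes -1; next final value -1
compute2: tmp becomes 5; next (!(!((7 - a) != ((b + a) + (c * c))))) evaluates to false; next b becomes 5; next (!((tmp * a) <= ((b + 0) * c))) evaluates to false; next aux becomes -2; next final value -2
-1 vs -2 — the two versions disagree here.
verdict: not equivalent; witness: a=-5, b=1, c=-4


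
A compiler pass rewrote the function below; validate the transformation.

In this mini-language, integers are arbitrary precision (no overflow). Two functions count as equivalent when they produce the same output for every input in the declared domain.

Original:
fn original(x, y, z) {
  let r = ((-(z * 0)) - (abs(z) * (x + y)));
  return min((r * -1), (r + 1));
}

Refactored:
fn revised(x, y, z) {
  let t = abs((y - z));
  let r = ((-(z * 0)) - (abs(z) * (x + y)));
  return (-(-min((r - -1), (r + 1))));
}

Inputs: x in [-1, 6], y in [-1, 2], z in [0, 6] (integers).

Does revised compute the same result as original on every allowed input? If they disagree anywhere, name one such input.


There is a counterexample at x=-1, y=-1, z=0: 0 on one side, 1 on the other.
original: r=0, then returns 0
revised: t=1, then r=0, then returns 1
verdict: not equivalent; witness: x=-1, y=-1, z=0


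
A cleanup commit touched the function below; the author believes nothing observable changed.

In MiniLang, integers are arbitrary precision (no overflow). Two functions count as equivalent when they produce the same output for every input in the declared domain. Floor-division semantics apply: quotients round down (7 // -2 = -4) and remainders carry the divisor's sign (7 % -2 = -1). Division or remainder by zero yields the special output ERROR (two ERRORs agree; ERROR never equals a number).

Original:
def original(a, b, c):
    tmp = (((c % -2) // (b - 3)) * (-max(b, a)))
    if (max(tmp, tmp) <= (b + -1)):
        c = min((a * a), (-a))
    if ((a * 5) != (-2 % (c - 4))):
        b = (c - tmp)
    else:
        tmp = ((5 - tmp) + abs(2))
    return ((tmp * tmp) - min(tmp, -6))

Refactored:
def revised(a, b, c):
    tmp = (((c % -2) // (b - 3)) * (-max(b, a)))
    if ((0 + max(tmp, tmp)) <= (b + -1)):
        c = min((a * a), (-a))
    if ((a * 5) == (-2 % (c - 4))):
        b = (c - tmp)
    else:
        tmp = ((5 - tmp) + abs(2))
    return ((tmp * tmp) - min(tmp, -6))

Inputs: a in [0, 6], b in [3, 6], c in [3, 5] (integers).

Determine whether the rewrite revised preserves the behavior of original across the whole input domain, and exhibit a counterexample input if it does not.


Evaluate both at a=0, b=4, c=3.
original: tmp := 4 | (max(tmp, tmp) <= (b + -1)): false | ((a * 5) != (-2 % (c - 4))): false | tmp := 3 | result 15
revised: tmp := 4 | ((0 + max(tmp, tmp)) <= (b + -1)): false | ((a * 5) == (-2 % (c - 4))): true | b := -1 | result 22
15 against 22: the behavior changed.
verdict: not equivalent; witness: a=0, b=4, c=3


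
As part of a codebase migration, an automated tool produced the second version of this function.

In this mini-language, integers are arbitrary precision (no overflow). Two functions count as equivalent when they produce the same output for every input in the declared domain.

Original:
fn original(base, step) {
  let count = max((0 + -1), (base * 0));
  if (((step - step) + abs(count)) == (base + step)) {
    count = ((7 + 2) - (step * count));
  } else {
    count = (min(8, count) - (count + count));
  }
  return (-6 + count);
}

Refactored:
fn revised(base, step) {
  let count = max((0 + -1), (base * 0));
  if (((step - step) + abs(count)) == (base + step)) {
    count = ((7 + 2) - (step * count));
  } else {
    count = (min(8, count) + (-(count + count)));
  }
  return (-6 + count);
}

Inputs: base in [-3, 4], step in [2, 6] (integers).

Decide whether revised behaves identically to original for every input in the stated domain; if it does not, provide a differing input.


The two are interchangeable: arithmetic usage differs, and every declared input agrees.
Tracing base=0, step=3: original: count becomes 0; next (((step - step) + abs(count)) == (base + step)) evaluates to false; next count becomes 0; next final value -6 | revised: count becomes 0; next (((step - step) + abs(count)) == (base + step)) evaluates to false; next count becomes 0; next final value -6 — matching result -6.
Checked all 40 inputs in the declared domain: the outputs agree on every one.
verdict: equivalent


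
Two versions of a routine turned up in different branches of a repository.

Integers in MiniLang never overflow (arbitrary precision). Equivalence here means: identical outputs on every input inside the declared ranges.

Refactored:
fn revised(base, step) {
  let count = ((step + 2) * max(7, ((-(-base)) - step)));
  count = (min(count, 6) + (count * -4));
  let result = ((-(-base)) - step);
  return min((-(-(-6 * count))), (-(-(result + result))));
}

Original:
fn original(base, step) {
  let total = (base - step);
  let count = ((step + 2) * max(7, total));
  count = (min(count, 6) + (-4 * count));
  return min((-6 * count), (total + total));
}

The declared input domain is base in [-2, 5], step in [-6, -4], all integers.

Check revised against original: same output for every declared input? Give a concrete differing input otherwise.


The two are interchangeable: local variable names differ; and arithmetic usage differs, and every declared input agrees.
One worked example (base=1, step=-5) — original: total = 6; count = -21; count = 63; return -378; revised: count = -21; count = 63; result = 6; return -378; agreement on -378.
Every one of the 24 inputs gives matching results.
verdict: equivalent


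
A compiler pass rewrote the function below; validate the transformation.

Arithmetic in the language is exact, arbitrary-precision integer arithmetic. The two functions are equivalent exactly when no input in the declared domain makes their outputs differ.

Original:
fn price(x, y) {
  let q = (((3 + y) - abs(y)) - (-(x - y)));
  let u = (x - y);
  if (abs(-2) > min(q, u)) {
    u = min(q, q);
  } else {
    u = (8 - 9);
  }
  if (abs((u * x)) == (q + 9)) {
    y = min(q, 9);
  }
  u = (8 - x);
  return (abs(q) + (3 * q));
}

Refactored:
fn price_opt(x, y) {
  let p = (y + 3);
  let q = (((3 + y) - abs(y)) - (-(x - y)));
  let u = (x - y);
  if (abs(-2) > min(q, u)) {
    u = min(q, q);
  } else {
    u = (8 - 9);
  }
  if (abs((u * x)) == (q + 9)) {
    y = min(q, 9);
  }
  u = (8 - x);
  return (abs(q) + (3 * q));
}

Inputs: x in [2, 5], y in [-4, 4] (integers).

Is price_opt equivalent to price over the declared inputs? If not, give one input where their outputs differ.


Comparing the listings, the differences include: statement counts differ, local variable names differ, constant usage differs, arithmetic usage differs.
Spot check at x=3, y=4 — price: q=2, then u=-1, then (abs(-2) > min(q, u)) is true, then u=2, then (abs((u * x)) == (q + 9)) is false, then u=5, then returns 8. price_opt: p=7, then q=2, then u=-1, then (abs(-2) > min(q, u)) is true, then u=2, then (abs((u * x)) == (q + 9)) is false, then u=5, then returns 8. Both give 8.
An exhaustive pass over the 36 declared inputs shows identical outputs.
verdict: equivalent


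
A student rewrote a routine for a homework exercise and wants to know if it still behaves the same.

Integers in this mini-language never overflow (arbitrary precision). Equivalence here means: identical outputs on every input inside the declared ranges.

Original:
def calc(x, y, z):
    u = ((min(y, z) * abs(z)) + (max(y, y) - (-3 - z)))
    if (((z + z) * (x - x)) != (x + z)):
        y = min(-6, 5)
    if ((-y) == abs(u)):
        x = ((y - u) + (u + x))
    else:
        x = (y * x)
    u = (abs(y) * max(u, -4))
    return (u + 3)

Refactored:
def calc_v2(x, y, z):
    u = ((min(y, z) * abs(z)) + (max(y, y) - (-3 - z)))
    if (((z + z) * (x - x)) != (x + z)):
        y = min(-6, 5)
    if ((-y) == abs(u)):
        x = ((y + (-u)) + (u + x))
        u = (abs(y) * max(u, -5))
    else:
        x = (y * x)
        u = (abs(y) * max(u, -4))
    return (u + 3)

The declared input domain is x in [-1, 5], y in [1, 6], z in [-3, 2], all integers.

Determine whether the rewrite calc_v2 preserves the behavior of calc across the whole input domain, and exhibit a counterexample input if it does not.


At x=-1, y=3, z=-3: calc gives -21, calc_v2 gives -27.
verdict: not equivalent; witness: x=-1, y=3, z=-3


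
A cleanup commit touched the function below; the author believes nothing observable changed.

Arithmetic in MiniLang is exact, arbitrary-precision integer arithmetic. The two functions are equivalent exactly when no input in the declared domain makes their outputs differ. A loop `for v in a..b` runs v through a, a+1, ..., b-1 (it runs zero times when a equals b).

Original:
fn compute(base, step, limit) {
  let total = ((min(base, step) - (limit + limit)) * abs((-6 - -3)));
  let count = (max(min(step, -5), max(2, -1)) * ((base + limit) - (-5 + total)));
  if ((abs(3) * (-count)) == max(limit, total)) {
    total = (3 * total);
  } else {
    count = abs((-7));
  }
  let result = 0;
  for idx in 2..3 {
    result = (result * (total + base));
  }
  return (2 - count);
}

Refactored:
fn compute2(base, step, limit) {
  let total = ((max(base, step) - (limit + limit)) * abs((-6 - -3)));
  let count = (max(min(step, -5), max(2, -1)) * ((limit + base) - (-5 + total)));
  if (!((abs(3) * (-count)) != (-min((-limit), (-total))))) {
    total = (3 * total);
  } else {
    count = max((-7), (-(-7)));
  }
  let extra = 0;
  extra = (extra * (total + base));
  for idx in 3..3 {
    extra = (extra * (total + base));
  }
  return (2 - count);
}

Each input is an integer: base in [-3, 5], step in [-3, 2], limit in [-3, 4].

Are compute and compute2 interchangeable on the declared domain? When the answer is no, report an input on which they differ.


These are not equivalent — on base=0, step=2, limit=0 the outputs split (-5 vs 4).
compute: total=0, then count=10, then ((abs(3) * (-count)) == max(limit, total)) is false, then count=7, then result=0, then (idx=2), then result=0, then returns -5
compute2: total=6, then count=-2, then (!((abs(3) * (-count)) != (-min((-limit), (-total))))) is true, then total=18, then extra=0, then extra=0, then the loop over idx runs zero times, then returns 4
verdict: not equivalent; witness: base=0, step=2, limit=0


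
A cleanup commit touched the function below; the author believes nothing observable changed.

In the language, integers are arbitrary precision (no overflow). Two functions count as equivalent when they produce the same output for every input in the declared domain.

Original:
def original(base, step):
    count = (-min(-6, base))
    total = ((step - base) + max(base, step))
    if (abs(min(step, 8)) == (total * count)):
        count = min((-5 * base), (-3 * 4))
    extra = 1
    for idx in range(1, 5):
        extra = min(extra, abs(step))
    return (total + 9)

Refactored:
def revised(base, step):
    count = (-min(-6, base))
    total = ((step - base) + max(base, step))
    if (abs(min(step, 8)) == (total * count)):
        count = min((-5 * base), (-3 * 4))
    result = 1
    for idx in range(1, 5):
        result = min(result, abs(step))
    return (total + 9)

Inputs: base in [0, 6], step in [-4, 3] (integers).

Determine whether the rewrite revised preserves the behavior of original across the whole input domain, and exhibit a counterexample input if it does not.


Equivalent — the differences include local variable names differ, yet no declared input distinguishes the two.
As a probe, take base=0, step=-4: original runs count=6, then total=-4, then (abs(min(step, 8)) == (total * count)) is false, then extra=1, then (idx=1), then extra=1, then (idx=2), then extra=1, then (idx=3), then extra=1, then (idx=4), then extra=1, then returns 5; revised runs count=6, then total=-4, then (abs(min(step, 8)) == (total * count)) is false, then result=1, then (idx=1), then result=1, then (idx=2), then result=1, then (idx=3), then result=1, then (idx=4), then result=1, then returns 5; both end at 5.
Across all 56 domain points the two functions coincide.
verdict: equivalent


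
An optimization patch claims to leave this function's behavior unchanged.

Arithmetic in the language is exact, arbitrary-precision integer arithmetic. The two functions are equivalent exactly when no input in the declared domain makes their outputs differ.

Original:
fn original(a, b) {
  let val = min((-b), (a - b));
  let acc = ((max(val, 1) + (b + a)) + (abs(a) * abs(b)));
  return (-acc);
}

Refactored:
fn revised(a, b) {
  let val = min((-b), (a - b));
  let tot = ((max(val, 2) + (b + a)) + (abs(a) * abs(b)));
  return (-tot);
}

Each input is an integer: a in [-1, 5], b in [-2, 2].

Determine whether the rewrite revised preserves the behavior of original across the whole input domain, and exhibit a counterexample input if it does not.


Run the pair on a=-1, b=-2.
original: val becomes 1; next acc becomes 0; next final value 0
revised: val becomes 1; next tot becomes 1; next final value -1
0 vs -1 — the two versions disagree here.
verdict: not equivalent; witness: a=-1, b=-2


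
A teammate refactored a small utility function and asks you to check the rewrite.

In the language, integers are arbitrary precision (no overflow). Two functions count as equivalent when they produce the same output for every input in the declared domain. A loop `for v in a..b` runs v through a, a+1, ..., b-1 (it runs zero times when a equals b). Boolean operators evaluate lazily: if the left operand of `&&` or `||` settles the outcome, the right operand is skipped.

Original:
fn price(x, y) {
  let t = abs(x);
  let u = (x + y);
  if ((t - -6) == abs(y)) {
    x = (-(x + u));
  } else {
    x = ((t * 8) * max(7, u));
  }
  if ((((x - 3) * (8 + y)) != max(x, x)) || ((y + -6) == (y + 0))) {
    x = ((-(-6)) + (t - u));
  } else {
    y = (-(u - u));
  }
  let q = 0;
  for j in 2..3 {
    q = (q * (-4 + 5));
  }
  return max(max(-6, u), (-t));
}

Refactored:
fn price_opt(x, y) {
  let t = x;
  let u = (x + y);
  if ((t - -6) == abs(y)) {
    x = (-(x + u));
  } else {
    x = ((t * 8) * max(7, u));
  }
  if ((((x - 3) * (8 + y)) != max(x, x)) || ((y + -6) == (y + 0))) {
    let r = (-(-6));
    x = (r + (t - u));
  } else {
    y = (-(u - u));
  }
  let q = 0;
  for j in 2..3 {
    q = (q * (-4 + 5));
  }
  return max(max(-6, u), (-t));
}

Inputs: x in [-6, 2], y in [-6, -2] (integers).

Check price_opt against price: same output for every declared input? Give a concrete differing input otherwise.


Take x=-6, y=-6.
price: t := 6 | u := -12 | ((t - -6) == abs(y)): false | x := 336 | ((((x - 3) * (8 + y)) != max(x, x)) || ((y + -6) == (y + 0))): true | x := 24 | q := 0 | iter j=2: | q := 0 | result -6
price_opt: t := -6 | u := -12 | ((t - -6) == abs(y)): false | x := -336 | ((((x - 3) * (8 + y)) != max(x, x)) || ((y + -6) == (y + 0))): true | r := 6 | x := 12 | q := 0 | iter j=2: | q := 0 | result 6
-6 != 6, so the rewrite changes behavior.
verdict: not equivalent; witness: x=-6, y=-6


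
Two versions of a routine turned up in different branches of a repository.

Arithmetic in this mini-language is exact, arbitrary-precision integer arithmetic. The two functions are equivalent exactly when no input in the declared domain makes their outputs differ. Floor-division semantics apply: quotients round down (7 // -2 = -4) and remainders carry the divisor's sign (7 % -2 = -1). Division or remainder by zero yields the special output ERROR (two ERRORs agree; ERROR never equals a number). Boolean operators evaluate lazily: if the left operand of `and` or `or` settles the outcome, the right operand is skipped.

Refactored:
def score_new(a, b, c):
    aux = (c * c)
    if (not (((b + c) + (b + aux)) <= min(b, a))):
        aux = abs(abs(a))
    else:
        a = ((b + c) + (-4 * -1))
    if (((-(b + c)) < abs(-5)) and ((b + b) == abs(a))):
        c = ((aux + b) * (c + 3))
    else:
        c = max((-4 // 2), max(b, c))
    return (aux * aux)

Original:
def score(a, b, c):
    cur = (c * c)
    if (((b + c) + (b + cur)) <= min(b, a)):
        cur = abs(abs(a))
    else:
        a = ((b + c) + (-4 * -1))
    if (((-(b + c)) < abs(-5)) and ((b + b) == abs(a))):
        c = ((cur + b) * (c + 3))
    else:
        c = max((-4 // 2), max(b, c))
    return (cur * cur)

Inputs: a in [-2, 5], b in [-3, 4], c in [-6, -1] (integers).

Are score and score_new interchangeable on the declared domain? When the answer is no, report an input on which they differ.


At a=-2, b=-3, c=-6: score gives 1296, score_new gives 4.
verdict: not equivalent; witness: a=-2, b=-3, c=-6


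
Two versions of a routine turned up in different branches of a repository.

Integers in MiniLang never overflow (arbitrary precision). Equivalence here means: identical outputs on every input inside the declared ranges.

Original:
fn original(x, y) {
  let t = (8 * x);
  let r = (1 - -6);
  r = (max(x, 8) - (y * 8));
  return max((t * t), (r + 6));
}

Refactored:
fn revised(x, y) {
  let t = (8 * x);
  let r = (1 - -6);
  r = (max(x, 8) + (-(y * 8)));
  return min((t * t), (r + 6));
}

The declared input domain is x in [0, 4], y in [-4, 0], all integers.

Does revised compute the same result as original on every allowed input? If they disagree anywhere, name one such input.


On input x=0, y=-4, original returns 46 while revised returns 0.
verdict: not equivalent; witness: x=0, y=-4


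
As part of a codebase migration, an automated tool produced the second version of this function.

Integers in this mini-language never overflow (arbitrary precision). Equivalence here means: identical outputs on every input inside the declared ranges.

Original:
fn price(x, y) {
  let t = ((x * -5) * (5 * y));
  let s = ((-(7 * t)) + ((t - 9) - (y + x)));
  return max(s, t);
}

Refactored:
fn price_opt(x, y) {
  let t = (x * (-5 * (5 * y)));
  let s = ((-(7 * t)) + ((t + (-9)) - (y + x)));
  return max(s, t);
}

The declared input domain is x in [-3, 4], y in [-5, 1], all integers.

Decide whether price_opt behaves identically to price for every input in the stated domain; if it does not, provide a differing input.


Changes here: arithmetic usage differs; the full 56-point sweep finds no disagreement.
verdict: equivalent


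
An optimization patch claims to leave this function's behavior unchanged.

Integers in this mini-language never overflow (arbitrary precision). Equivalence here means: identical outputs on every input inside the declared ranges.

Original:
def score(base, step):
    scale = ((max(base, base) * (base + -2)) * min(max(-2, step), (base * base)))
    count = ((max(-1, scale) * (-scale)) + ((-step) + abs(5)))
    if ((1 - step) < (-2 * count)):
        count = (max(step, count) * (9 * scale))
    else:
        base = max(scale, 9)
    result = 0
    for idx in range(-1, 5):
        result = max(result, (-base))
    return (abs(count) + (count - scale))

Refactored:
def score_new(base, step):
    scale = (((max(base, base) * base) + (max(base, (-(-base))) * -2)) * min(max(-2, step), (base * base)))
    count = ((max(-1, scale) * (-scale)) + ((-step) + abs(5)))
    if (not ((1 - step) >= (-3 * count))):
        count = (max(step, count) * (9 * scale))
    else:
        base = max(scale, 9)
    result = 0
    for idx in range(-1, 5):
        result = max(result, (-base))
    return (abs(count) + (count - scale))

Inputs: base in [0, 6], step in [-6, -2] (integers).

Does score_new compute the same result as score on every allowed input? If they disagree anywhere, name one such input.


Equivalent. Although `-2` became `-3`, no input in the stated domain can expose it.
Checked all 35 inputs in the declared domain: the outputs agree on every one.
Spot check at base=0, step=-2 — score: scale becomes 0; next count becomes 7; next ((1 - step) < (-2 * count)) evaluates to false; next base becomes 9; next result becomes 0; next at idx=-1:; next result becomes 0; next at idx=0:; next result becomes 0; next at idx=1:; next result becomes 0; next at idx=2:; next result becomes 0; next at idx=3:; next result becomes 0; next at idx=4:; next result becomes 0; next final value 14. score_new: scale becomes 0; next count becomes 7; next (not ((1 - step) >= (-3 * count))) evaluates to false; next base becomes 9; next result becomes 0; next at idx=-1:; next result becomes 0; next at idx=0:; next result becomes 0; next at idx=1:; next result becomes 0; next at idx=2:; next result becomes 0; next at idx=3:; next result becomes 0; next at idx=4:; next result becomes 0; next final value 14. Both give 14.
verdict: equivalent
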